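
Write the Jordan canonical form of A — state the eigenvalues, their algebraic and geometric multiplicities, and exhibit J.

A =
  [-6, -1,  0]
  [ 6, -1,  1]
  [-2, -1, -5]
J_3(-4)

The characteristic polynomial is
  det(x·I − A) = x^3 + 12*x^2 + 48*x + 64 = (x + 4)^3

Eigenvalues and multiplicities (the geometric multiplicity of λ is n − rank(A − λI), which equals the number of Jordan blocks for λ):
  λ = -4: algebraic multiplicity = 3, geometric multiplicity = 1

Determining the block sizes for each eigenvalue:
  λ = -4: one block (gm = 1), so the single block has size am = 3 → block sizes [3]

Assembling the blocks gives a Jordan form
J =
  [-4,  1,  0]
  [ 0, -4,  1]
  [ 0,  0, -4]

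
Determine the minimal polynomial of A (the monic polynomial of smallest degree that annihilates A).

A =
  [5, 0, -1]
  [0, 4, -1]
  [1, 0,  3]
x^3 - 12*x^2 + 48*x - 64

The characteristic polynomial is χ_A(x) = (x - 4)^3, so the eigenvalues are known. The minimal polynomial is
  m_A(x) = Π_λ (x − λ)^{k_λ}
where k_λ is the size of the *largest* Jordan block for λ (equivalently, the smallest k with (A − λI)^k v = 0 for every generalised eigenvector v of λ).

  λ = 4: largest Jordan block has size 3, contributing (x − 4)^3

So m_A(x) = (x - 4)^3 = x^3 - 12*x^2 + 48*x - 64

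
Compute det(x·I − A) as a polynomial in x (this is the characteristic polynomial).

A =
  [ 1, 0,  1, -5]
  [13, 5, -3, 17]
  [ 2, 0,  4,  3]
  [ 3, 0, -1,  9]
x^4 - 19*x^3 + 135*x^2 - 425*x + 500

Expanding det(x·I − A) (e.g. by cofactor expansion or by noting that A is similar to its Jordan form J, which has the same characteristic polynomial as A) gives
  χ_A(x) = x^4 - 19*x^3 + 135*x^2 - 425*x + 500
which factors as (x - 5)^3*(x - 4). The eigenvalues (with algebraic multiplicities) are λ = 4 with multiplicity 1, λ = 5 with multiplicity 3.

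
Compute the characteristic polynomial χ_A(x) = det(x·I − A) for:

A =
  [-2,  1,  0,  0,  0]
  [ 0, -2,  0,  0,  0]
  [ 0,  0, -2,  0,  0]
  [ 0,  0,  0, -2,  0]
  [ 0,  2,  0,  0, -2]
x^5 + 10*x^4 + 40*x^3 + 80*x^2 + 80*x + 32

Expanding det(x·I − A) (e.g. by cofactor expansion or by noting that A is similar to its Jordan form J, which has the same characteristic polynomial as A) gives
  χ_A(x) = x^5 + 10*x^4 + 40*x^3 + 80*x^2 + 80*x + 32
which factors as (x + 2)^5. The eigenvalues (with algebraic multiplicities) are λ = -2 with multiplicity 5.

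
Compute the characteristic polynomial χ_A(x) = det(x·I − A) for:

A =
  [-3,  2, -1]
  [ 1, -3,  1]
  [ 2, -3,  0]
x^3 + 6*x^2 + 12*x + 8

Expanding det(x·I − A) (e.g. by cofactor expansion or by noting that A is similar to its Jordan form J, which has the same characteristic polynomial as A) gives
  χ_A(x) = x^3 + 6*x^2 + 12*x + 8
which factors as (x + 2)^3. The eigenvalues (with algebraic multiplicities) are λ = -2 with multiplicity 3.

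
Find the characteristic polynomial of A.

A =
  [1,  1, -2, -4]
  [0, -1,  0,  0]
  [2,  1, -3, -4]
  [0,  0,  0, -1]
x^4 + 4*x^3 + 6*x^2 + 4*x + 1

Expanding det(x·I − A) (e.g. by cofactor expansion or by noting that A is similar to its Jordan form J, which has the same characteristic polynomial as A) gives
  χ_A(x) = x^4 + 4*x^3 + 6*x^2 + 4*x + 1
which factors as (x + 1)^4. The eigenvalues (with algebraic multiplicities) are λ = -1 with multiplicity 4.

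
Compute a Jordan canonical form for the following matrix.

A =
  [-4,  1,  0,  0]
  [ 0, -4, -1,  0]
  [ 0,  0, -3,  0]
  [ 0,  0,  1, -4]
J_2(-4) ⊕ J_1(-4) ⊕ J_1(-3)

The characteristic polynomial is
  det(x·I − A) = x^4 + 15*x^3 + 84*x^2 + 208*x + 192 = (x + 3)*(x + 4)^3

Eigenvalues and multiplicities (the geometric multiplicity of λ is n − rank(A − λI), which equals the number of Jordan blocks for λ):
  λ = -4: algebraic multiplicity = 3, geometric multiplicity = 2
  λ = -3: algebraic multiplicity = 1, geometric multiplicity = 1

Determining the block sizes for each eigenvalue:
  λ = -4: 2 blocks summing to 3 forces exactly one block of size 2 and the rest size 1 → block sizes [2, 1]
  λ = -3: one block (gm = 1), so the single block has size am = 1 → block sizes [1]

Assembling the blocks gives a Jordan form
J =
  [-4,  1,  0,  0]
  [ 0, -4,  0,  0]
  [ 0,  0, -4,  0]
  [ 0,  0,  0, -3]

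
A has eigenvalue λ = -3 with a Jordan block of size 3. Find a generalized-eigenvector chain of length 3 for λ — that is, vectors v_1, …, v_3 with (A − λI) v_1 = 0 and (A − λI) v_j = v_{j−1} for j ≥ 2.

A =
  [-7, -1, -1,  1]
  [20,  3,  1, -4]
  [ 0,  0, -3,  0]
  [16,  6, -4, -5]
A Jordan chain for λ = -3 of length 3:
v_1 = (12, -24, 0, 24)ᵀ
v_2 = (-4, 20, 0, 16)ᵀ
v_3 = (1, 0, 0, 0)ᵀ

Let N = A − (-3)·I. We want v_3 with N^3 v_3 = 0 but N^2 v_3 ≠ 0; then v_{j-1} := N · v_j for j = 3, …, 2.

Pick v_3 = (1, 0, 0, 0)ᵀ.
Then v_2 = N · v_3 = (-4, 20, 0, 16)ᵀ.
Then v_1 = N · v_2 = (12, -24, 0, 24)ᵀ.

Sanity check: (A − (-3)·I) v_1 = (0, 0, 0, 0)ᵀ = 0. ✓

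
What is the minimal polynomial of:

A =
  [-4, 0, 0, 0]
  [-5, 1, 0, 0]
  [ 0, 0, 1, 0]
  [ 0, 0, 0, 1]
x^2 + 3*x - 4

The characteristic polynomial is χ_A(x) = (x - 1)^3*(x + 4), so the eigenvalues are known. The minimal polynomial is
  m_A(x) = Π_λ (x − λ)^{k_λ}
where k_λ is the size of the *largest* Jordan block for λ (equivalently, the smallest k with (A − λI)^k v = 0 for every generalised eigenvector v of λ).

  λ = -4: largest Jordan block has size 1, contributing (x + 4)
  λ = 1: largest Jordan block has size 1, contributing (x − 1)

So m_A(x) = (x - 1)*(x + 4) = x^2 + 3*x - 4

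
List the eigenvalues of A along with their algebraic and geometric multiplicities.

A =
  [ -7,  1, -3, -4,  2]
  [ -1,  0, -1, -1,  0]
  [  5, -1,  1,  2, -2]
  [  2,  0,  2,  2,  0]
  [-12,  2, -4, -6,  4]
λ = 0: alg = 5, geom = 3

Step 1 — factor the characteristic polynomial to read off the algebraic multiplicities:
  χ_A(x) = x^5

Step 2 — compute geometric multiplicities via the rank-nullity identity g(λ) = n − rank(A − λI):
  rank(A − (0)·I) = 2, so dim ker(A − (0)·I) = n − 2 = 3

Summary:
  λ = 0: algebraic multiplicity = 5, geometric multiplicity = 3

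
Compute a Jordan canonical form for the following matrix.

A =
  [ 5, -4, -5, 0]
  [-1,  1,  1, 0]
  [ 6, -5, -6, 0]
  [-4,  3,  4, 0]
J_3(0) ⊕ J_1(0)

The characteristic polynomial is
  det(x·I − A) = x^4

Eigenvalues and multiplicities (the geometric multiplicity of λ is n − rank(A − λI), which equals the number of Jordan blocks for λ):
  λ = 0: algebraic multiplicity = 4, geometric multiplicity = 2

Determining the block sizes for each eigenvalue:
  λ = 0: with am = 4 and gm = 2, the partition is not yet determined (e.g. several partitions of 4 into 2 parts exist). Let N = A − (0)·I. Computing rank(N^1) = 2, rank(N^2) = 1, rank(N^3) = 0; the number of blocks of size ≥ j is rank(N^{j−1}) − rank(N^j), giving [2, 1, 1]. So we have 1 block(s) of size 3, 1 block(s) of size 1 → block sizes [3, 1]

Assembling the blocks gives a Jordan form
J =
  [0, 1, 0, 0]
  [0, 0, 1, 0]
  [0, 0, 0, 0]
  [0, 0, 0, 0]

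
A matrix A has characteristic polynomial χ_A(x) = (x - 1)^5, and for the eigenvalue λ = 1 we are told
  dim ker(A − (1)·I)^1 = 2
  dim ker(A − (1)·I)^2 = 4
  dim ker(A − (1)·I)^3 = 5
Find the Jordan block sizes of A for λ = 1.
Block sizes for λ = 1: [3, 2]

From the dimensions of kernels of powers, the number of Jordan blocks of size at least j is d_j − d_{j−1} where d_j = dim ker(N^j) (with d_0 = 0). Computing the differences gives [2, 2, 1].
The number of blocks of size exactly k is (#blocks of size ≥ k) − (#blocks of size ≥ k + 1), so the partition is: 1 block(s) of size 2, 1 block(s) of size 3.
In nonincreasing order the block sizes are [3, 2].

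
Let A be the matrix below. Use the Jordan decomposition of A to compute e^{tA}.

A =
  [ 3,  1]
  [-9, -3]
e^{tA} =
  [3*t + 1, t]
  [-9*t, 1 - 3*t]

Strategy: write A = P · J · P⁻¹ where J is a Jordan canonical form, so e^{tA} = P · e^{tJ} · P⁻¹, and e^{tJ} can be computed block-by-block.

A has Jordan form
J =
  [0, 1]
  [0, 0]
(up to reordering of blocks).

Per-block formulas:
  For a 2×2 Jordan block J_2(0): exp(t · J_2(0)) = e^(0t)·(I + t·N), where N is the 2×2 nilpotent shift.

After assembling e^{tJ} and conjugating by P, we get:

e^{tA} =
  [3*t + 1, t]
  [-9*t, 1 - 3*t]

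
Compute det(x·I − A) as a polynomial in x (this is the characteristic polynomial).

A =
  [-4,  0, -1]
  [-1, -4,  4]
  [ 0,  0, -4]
x^3 + 12*x^2 + 48*x + 64

Expanding det(x·I − A) (e.g. by cofactor expansion or by noting that A is similar to its Jordan form J, which has the same characteristic polynomial as A) gives
  χ_A(x) = x^3 + 12*x^2 + 48*x + 64
which factors as (x + 4)^3. The eigenvalues (with algebraic multiplicities) are λ = -4 with multiplicity 3.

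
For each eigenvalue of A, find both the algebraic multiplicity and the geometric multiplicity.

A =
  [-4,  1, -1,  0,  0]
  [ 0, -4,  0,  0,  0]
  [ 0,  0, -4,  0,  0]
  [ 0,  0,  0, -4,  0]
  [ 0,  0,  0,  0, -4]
λ = -4: alg = 5, geom = 4

Step 1 — factor the characteristic polynomial to read off the algebraic multiplicities:
  χ_A(x) = (x + 4)^5

Step 2 — compute geometric multiplicities via the rank-nullity identity g(λ) = n − rank(A − λI):
  rank(A − (-4)·I) = 1, so dim ker(A − (-4)·I) = n − 1 = 4

Summary:
  λ = -4: algebraic multiplicity = 5, geometric multiplicity = 4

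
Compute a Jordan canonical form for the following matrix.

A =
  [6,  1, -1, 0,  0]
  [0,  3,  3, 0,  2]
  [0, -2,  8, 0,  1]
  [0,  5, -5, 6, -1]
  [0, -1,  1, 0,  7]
J_3(6) ⊕ J_1(6) ⊕ J_1(6)

The characteristic polynomial is
  det(x·I − A) = x^5 - 30*x^4 + 360*x^3 - 2160*x^2 + 6480*x - 7776 = (x - 6)^5

Eigenvalues and multiplicities (the geometric multiplicity of λ is n − rank(A − λI), which equals the number of Jordan blocks for λ):
  λ = 6: algebraic multiplicity = 5, geometric multiplicity = 3

Determining the block sizes for each eigenvalue:
  λ = 6: with am = 5 and gm = 3, the partition is not yet determined (e.g. several partitions of 5 into 3 parts exist). Let N = A − (6)·I. Computing rank(N^1) = 2, rank(N^2) = 1, rank(N^3) = 0; the number of blocks of size ≥ j is rank(N^{j−1}) − rank(N^j), giving [3, 1, 1]. So we have 1 block(s) of size 3, 2 block(s) of size 1 → block sizes [3, 1, 1]

Assembling the blocks gives a Jordan form
J =
  [6, 1, 0, 0, 0]
  [0, 6, 1, 0, 0]
  [0, 0, 6, 0, 0]
  [0, 0, 0, 6, 0]
  [0, 0, 0, 0, 6]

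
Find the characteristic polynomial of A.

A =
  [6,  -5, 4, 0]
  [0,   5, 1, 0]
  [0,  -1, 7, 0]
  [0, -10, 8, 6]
x^4 - 24*x^3 + 216*x^2 - 864*x + 1296

Expanding det(x·I − A) (e.g. by cofactor expansion or by noting that A is similar to its Jordan form J, which has the same characteristic polynomial as A) gives
  χ_A(x) = x^4 - 24*x^3 + 216*x^2 - 864*x + 1296
which factors as (x - 6)^4. The eigenvalues (with algebraic multiplicities) are λ = 6 with multiplicity 4.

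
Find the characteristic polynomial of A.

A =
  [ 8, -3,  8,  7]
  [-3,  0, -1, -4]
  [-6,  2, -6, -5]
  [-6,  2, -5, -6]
x^4 + 4*x^3 + 6*x^2 + 4*x + 1

Expanding det(x·I − A) (e.g. by cofactor expansion or by noting that A is similar to its Jordan form J, which has the same characteristic polynomial as A) gives
  χ_A(x) = x^4 + 4*x^3 + 6*x^2 + 4*x + 1
which factors as (x + 1)^4. The eigenvalues (with algebraic multiplicities) are λ = -1 with multiplicity 4.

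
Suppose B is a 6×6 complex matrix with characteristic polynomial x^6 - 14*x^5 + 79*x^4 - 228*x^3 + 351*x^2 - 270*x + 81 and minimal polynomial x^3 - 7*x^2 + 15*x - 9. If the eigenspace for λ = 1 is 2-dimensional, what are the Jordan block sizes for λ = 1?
Block sizes for λ = 1: [1, 1]

Step 1 — from the characteristic polynomial, algebraic multiplicity of λ = 1 is 2. From dim ker(B − (1)·I) = 2, there are exactly 2 Jordan blocks for λ = 1.
Step 2 — from the minimal polynomial, the factor (x − 1) tells us the largest block for λ = 1 has size 1.
Step 3 — with total size 2, 2 blocks, and largest block 1, the block sizes (in nonincreasing order) are [1, 1].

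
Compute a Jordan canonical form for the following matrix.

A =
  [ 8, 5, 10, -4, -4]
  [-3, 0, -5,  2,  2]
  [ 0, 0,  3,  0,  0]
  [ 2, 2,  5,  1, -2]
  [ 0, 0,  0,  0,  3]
J_3(3) ⊕ J_1(3) ⊕ J_1(3)

The characteristic polynomial is
  det(x·I − A) = x^5 - 15*x^4 + 90*x^3 - 270*x^2 + 405*x - 243 = (x - 3)^5

Eigenvalues and multiplicities (the geometric multiplicity of λ is n − rank(A − λI), which equals the number of Jordan blocks for λ):
  λ = 3: algebraic multiplicity = 5, geometric multiplicity = 3

Determining the block sizes for each eigenvalue:
  λ = 3: with am = 5 and gm = 3, the partition is not yet determined (e.g. several partitions of 5 into 3 parts exist). Let N = A − (3)·I. Computing rank(N^1) = 2, rank(N^2) = 1, rank(N^3) = 0; the number of blocks of size ≥ j is rank(N^{j−1}) − rank(N^j), giving [3, 1, 1]. So we have 1 block(s) of size 3, 2 block(s) of size 1 → block sizes [3, 1, 1]

Assembling the blocks gives a Jordan form
J =
  [3, 1, 0, 0, 0]
  [0, 3, 1, 0, 0]
  [0, 0, 3, 0, 0]
  [0, 0, 0, 3, 0]
  [0, 0, 0, 0, 3]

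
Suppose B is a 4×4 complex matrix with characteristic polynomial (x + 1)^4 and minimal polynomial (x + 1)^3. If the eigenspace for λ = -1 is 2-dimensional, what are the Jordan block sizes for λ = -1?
Block sizes for λ = -1: [3, 1]

Step 1 — from the characteristic polynomial, algebraic multiplicity of λ = -1 is 4. From dim ker(B − (-1)·I) = 2, there are exactly 2 Jordan blocks for λ = -1.
Step 2 — from the minimal polynomial, the factor (x + 1)^3 tells us the largest block for λ = -1 has size 3.
Step 3 — with total size 4, 2 blocks, and largest block 3, the block sizes (in nonincreasing order) are [3, 1].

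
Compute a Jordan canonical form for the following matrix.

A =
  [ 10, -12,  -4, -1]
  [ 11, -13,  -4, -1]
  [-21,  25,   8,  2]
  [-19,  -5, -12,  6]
J_1(-1) ⊕ J_1(0) ⊕ J_2(6)

The characteristic polynomial is
  det(x·I − A) = x^4 - 11*x^3 + 24*x^2 + 36*x = x*(x - 6)^2*(x + 1)

Eigenvalues and multiplicities (the geometric multiplicity of λ is n − rank(A − λI), which equals the number of Jordan blocks for λ):
  λ = -1: algebraic multiplicity = 1, geometric multiplicity = 1
  λ = 0: algebraic multiplicity = 1, geometric multiplicity = 1
  λ = 6: algebraic multiplicity = 2, geometric multiplicity = 1

Determining the block sizes for each eigenvalue:
  λ = -1: one block (gm = 1), so the single block has size am = 1 → block sizes [1]
  λ = 0: one block (gm = 1), so the single block has size am = 1 → block sizes [1]
  λ = 6: one block (gm = 1), so the single block has size am = 2 → block sizes [2]

Assembling the blocks gives a Jordan form
J =
  [-1, 0, 0, 0]
  [ 0, 0, 0, 0]
  [ 0, 0, 6, 1]
  [ 0, 0, 0, 6]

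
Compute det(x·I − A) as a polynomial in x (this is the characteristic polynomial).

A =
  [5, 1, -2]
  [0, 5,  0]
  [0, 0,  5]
x^3 - 15*x^2 + 75*x - 125

Expanding det(x·I − A) (e.g. by cofactor expansion or by noting that A is similar to its Jordan form J, which has the same characteristic polynomial as A) gives
  χ_A(x) = x^3 - 15*x^2 + 75*x - 125
which factors as (x - 5)^3. The eigenvalues (with algebraic multiplicities) are λ = 5 with multiplicity 3.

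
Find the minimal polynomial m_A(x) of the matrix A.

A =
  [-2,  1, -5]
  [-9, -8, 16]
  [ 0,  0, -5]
x^3 + 15*x^2 + 75*x + 125

The characteristic polynomial is χ_A(x) = (x + 5)^3, so the eigenvalues are known. The minimal polynomial is
  m_A(x) = Π_λ (x − λ)^{k_λ}
where k_λ is the size of the *largest* Jordan block for λ (equivalently, the smallest k with (A − λI)^k v = 0 for every generalised eigenvector v of λ).

  λ = -5: largest Jordan block has size 3, contributing (x + 5)^3

So m_A(x) = (x + 5)^3 = x^3 + 15*x^2 + 75*x + 125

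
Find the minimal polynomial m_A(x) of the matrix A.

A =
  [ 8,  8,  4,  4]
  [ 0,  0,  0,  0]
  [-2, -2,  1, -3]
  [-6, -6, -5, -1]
x^3 - 8*x^2 + 16*x

The characteristic polynomial is χ_A(x) = x^2*(x - 4)^2, so the eigenvalues are known. The minimal polynomial is
  m_A(x) = Π_λ (x − λ)^{k_λ}
where k_λ is the size of the *largest* Jordan block for λ (equivalently, the smallest k with (A − λI)^k v = 0 for every generalised eigenvector v of λ).

  λ = 0: largest Jordan block has size 1, contributing (x − 0)
  λ = 4: largest Jordan block has size 2, contributing (x − 4)^2

So m_A(x) = x*(x - 4)^2 = x^3 - 8*x^2 + 16*x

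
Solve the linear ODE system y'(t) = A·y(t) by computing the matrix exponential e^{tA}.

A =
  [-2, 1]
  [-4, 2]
e^{tA} =
  [1 - 2*t, t]
  [-4*t, 2*t + 1]

Strategy: write A = P · J · P⁻¹ where J is a Jordan canonical form, so e^{tA} = P · e^{tJ} · P⁻¹, and e^{tJ} can be computed block-by-block.

A has Jordan form
J =
  [0, 1]
  [0, 0]
(up to reordering of blocks).

Per-block formulas:
  For a 2×2 Jordan block J_2(0): exp(t · J_2(0)) = e^(0t)·(I + t·N), where N is the 2×2 nilpotent shift.

After assembling e^{tJ} and conjugating by P, we get:

e^{tA} =
  [1 - 2*t, t]
  [-4*t, 2*t + 1]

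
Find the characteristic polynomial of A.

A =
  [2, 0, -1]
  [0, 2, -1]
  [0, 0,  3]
x^3 - 7*x^2 + 16*x - 12

Expanding det(x·I − A) (e.g. by cofactor expansion or by noting that A is similar to its Jordan form J, which has the same characteristic polynomial as A) gives
  χ_A(x) = x^3 - 7*x^2 + 16*x - 12
which factors as (x - 3)*(x - 2)^2. The eigenvalues (with algebraic multiplicities) are λ = 2 with multiplicity 2, λ = 3 with multiplicity 1.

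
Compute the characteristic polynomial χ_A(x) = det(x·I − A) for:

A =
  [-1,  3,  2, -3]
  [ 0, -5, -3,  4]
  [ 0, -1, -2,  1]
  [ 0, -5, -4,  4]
x^4 + 4*x^3 + 6*x^2 + 4*x + 1

Expanding det(x·I − A) (e.g. by cofactor expansion or by noting that A is similar to its Jordan form J, which has the same characteristic polynomial as A) gives
  χ_A(x) = x^4 + 4*x^3 + 6*x^2 + 4*x + 1
which factors as (x + 1)^4. The eigenvalues (with algebraic multiplicities) are λ = -1 with multiplicity 4.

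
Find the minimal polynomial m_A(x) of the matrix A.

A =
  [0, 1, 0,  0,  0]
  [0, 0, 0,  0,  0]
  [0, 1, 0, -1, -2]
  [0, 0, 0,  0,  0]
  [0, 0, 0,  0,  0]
x^2

The characteristic polynomial is χ_A(x) = x^5, so the eigenvalues are known. The minimal polynomial is
  m_A(x) = Π_λ (x − λ)^{k_λ}
where k_λ is the size of the *largest* Jordan block for λ (equivalently, the smallest k with (A − λI)^k v = 0 for every generalised eigenvector v of λ).

  λ = 0: largest Jordan block has size 2, contributing (x − 0)^2

So m_A(x) = x^2 = x^2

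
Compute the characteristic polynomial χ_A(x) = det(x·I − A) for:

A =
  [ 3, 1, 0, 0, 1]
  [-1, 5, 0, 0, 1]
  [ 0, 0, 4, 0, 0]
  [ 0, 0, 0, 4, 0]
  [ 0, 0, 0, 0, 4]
x^5 - 20*x^4 + 160*x^3 - 640*x^2 + 1280*x - 1024

Expanding det(x·I − A) (e.g. by cofactor expansion or by noting that A is similar to its Jordan form J, which has the same characteristic polynomial as A) gives
  χ_A(x) = x^5 - 20*x^4 + 160*x^3 - 640*x^2 + 1280*x - 1024
which factors as (x - 4)^5. The eigenvalues (with algebraic multiplicities) are λ = 4 with multiplicity 5.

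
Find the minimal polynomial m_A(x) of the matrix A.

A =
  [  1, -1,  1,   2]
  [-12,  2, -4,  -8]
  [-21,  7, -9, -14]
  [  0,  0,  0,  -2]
x^2 + 4*x + 4

The characteristic polynomial is χ_A(x) = (x + 2)^4, so the eigenvalues are known. The minimal polynomial is
  m_A(x) = Π_λ (x − λ)^{k_λ}
where k_λ is the size of the *largest* Jordan block for λ (equivalently, the smallest k with (A − λI)^k v = 0 for every generalised eigenvector v of λ).

  λ = -2: largest Jordan block has size 2, contributing (x + 2)^2

So m_A(x) = (x + 2)^2 = x^2 + 4*x + 4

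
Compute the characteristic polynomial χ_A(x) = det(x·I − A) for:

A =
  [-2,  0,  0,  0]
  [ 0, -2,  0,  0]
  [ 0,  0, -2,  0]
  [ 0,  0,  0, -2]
x^4 + 8*x^3 + 24*x^2 + 32*x + 16

Expanding det(x·I − A) (e.g. by cofactor expansion or by noting that A is similar to its Jordan form J, which has the same characteristic polynomial as A) gives
  χ_A(x) = x^4 + 8*x^3 + 24*x^2 + 32*x + 16
which factors as (x + 2)^4. The eigenvalues (with algebraic multiplicities) are λ = -2 with multiplicity 4.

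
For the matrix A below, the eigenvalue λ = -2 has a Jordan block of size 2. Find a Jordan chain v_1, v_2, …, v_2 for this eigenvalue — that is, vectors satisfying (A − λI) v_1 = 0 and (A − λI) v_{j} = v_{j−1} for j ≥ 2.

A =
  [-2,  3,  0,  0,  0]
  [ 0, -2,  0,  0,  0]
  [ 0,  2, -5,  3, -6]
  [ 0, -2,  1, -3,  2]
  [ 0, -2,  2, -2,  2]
A Jordan chain for λ = -2 of length 2:
v_1 = (3, 0, 2, -2, -2)ᵀ
v_2 = (0, 1, 0, 0, 0)ᵀ

Let N = A − (-2)·I. We want v_2 with N^2 v_2 = 0 but N^1 v_2 ≠ 0; then v_{j-1} := N · v_j for j = 2, …, 2.

Pick v_2 = (0, 1, 0, 0, 0)ᵀ.
Then v_1 = N · v_2 = (3, 0, 2, -2, -2)ᵀ.

Sanity check: (A − (-2)·I) v_1 = (0, 0, 0, 0, 0)ᵀ = 0. ✓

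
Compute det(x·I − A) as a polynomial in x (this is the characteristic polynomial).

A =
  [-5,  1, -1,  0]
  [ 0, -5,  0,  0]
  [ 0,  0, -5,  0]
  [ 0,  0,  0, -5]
x^4 + 20*x^3 + 150*x^2 + 500*x + 625

Expanding det(x·I − A) (e.g. by cofactor expansion or by noting that A is similar to its Jordan form J, which has the same characteristic polynomial as A) gives
  χ_A(x) = x^4 + 20*x^3 + 150*x^2 + 500*x + 625
which factors as (x + 5)^4. The eigenvalues (with algebraic multiplicities) are λ = -5 with multiplicity 4.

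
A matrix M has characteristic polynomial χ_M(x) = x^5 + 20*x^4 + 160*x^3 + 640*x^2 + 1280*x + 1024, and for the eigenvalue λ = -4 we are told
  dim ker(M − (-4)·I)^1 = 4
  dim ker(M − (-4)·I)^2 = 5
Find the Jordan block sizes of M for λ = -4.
Block sizes for λ = -4: [2, 1, 1, 1]

From the dimensions of kernels of powers, the number of Jordan blocks of size at least j is d_j − d_{j−1} where d_j = dim ker(N^j) (with d_0 = 0). Computing the differences gives [4, 1].
The number of blocks of size exactly k is (#blocks of size ≥ k) − (#blocks of size ≥ k + 1), so the partition is: 3 block(s) of size 1, 1 block(s) of size 2.
In nonincreasing order the block sizes are [2, 1, 1, 1].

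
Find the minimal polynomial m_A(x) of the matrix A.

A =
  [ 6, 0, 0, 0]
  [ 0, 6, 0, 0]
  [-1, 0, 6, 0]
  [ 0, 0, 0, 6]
x^2 - 12*x + 36

The characteristic polynomial is χ_A(x) = (x - 6)^4, so the eigenvalues are known. The minimal polynomial is
  m_A(x) = Π_λ (x − λ)^{k_λ}
where k_λ is the size of the *largest* Jordan block for λ (equivalently, the smallest k with (A − λI)^k v = 0 for every generalised eigenvector v of λ).

  λ = 6: largest Jordan block has size 2, contributing (x − 6)^2

So m_A(x) = (x - 6)^2 = x^2 - 12*x + 36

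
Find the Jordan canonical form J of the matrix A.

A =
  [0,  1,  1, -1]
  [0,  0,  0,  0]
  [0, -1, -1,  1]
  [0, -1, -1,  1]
J_2(0) ⊕ J_1(0) ⊕ J_1(0)

The characteristic polynomial is
  det(x·I − A) = x^4

Eigenvalues and multiplicities (the geometric multiplicity of λ is n − rank(A − λI), which equals the number of Jordan blocks for λ):
  λ = 0: algebraic multiplicity = 4, geometric multiplicity = 3

Determining the block sizes for each eigenvalue:
  λ = 0: 3 blocks summing to 4 forces exactly one block of size 2 and the rest size 1 → block sizes [2, 1, 1]

Assembling the blocks gives a Jordan form
J =
  [0, 1, 0, 0]
  [0, 0, 0, 0]
  [0, 0, 0, 0]
  [0, 0, 0, 0]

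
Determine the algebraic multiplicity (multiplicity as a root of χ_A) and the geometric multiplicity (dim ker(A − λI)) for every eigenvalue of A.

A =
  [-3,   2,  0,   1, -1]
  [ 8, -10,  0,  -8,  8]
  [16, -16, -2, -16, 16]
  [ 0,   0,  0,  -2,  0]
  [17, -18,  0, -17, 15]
λ = -2: alg = 4, geom = 3; λ = 6: alg = 1, geom = 1

Step 1 — factor the characteristic polynomial to read off the algebraic multiplicities:
  χ_A(x) = (x - 6)*(x + 2)^4

Step 2 — compute geometric multiplicities via the rank-nullity identity g(λ) = n − rank(A − λI):
  rank(A − (-2)·I) = 2, so dim ker(A − (-2)·I) = n − 2 = 3
  rank(A − (6)·I) = 4, so dim ker(A − (6)·I) = n − 4 = 1

Summary:
  λ = -2: algebraic multiplicity = 4, geometric multiplicity = 3
  λ = 6: algebraic multiplicity = 1, geometric multiplicity = 1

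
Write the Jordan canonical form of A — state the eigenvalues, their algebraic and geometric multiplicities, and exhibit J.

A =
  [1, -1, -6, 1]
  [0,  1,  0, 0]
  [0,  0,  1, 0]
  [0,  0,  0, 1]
J_2(1) ⊕ J_1(1) ⊕ J_1(1)

The characteristic polynomial is
  det(x·I − A) = x^4 - 4*x^3 + 6*x^2 - 4*x + 1 = (x - 1)^4

Eigenvalues and multiplicities (the geometric multiplicity of λ is n − rank(A − λI), which equals the number of Jordan blocks for λ):
  λ = 1: algebraic multiplicity = 4, geometric multiplicity = 3

Determining the block sizes for each eigenvalue:
  λ = 1: 3 blocks summing to 4 forces exactly one block of size 2 and the rest size 1 → block sizes [2, 1, 1]

Assembling the blocks gives a Jordan form
J =
  [1, 1, 0, 0]
  [0, 1, 0, 0]
  [0, 0, 1, 0]
  [0, 0, 0, 1]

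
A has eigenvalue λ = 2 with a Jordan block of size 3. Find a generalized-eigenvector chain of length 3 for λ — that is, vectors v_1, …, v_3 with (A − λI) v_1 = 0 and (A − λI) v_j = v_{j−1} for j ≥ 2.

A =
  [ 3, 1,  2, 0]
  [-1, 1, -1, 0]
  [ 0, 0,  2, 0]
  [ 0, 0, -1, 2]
A Jordan chain for λ = 2 of length 3:
v_1 = (1, -1, 0, 0)ᵀ
v_2 = (2, -1, 0, -1)ᵀ
v_3 = (0, 0, 1, 0)ᵀ

Let N = A − (2)·I. We want v_3 with N^3 v_3 = 0 but N^2 v_3 ≠ 0; then v_{j-1} := N · v_j for j = 3, …, 2.

Pick v_3 = (0, 0, 1, 0)ᵀ.
Then v_2 = N · v_3 = (2, -1, 0, -1)ᵀ.
Then v_1 = N · v_2 = (1, -1, 0, 0)ᵀ.

Sanity check: (A − (2)·I) v_1 = (0, 0, 0, 0)ᵀ = 0. ✓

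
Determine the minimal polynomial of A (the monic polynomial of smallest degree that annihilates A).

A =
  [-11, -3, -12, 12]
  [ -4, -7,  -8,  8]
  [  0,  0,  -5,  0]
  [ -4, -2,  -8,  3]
x^2 + 10*x + 25

The characteristic polynomial is χ_A(x) = (x + 5)^4, so the eigenvalues are known. The minimal polynomial is
  m_A(x) = Π_λ (x − λ)^{k_λ}
where k_λ is the size of the *largest* Jordan block for λ (equivalently, the smallest k with (A − λI)^k v = 0 for every generalised eigenvector v of λ).

  λ = -5: largest Jordan block has size 2, contributing (x + 5)^2

So m_A(x) = (x + 5)^2 = x^2 + 10*x + 25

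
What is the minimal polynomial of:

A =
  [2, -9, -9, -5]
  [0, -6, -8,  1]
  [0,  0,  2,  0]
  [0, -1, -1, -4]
x^3 + 8*x^2 + 5*x - 50

The characteristic polynomial is χ_A(x) = (x - 2)^2*(x + 5)^2, so the eigenvalues are known. The minimal polynomial is
  m_A(x) = Π_λ (x − λ)^{k_λ}
where k_λ is the size of the *largest* Jordan block for λ (equivalently, the smallest k with (A − λI)^k v = 0 for every generalised eigenvector v of λ).

  λ = -5: largest Jordan block has size 2, contributing (x + 5)^2
  λ = 2: largest Jordan block has size 1, contributing (x − 2)

So m_A(x) = (x - 2)*(x + 5)^2 = x^3 + 8*x^2 + 5*x - 50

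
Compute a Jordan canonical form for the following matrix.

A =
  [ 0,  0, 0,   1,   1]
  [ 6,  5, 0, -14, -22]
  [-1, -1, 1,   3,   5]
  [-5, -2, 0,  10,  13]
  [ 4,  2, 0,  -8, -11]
J_2(1) ⊕ J_2(1) ⊕ J_1(1)

The characteristic polynomial is
  det(x·I − A) = x^5 - 5*x^4 + 10*x^3 - 10*x^2 + 5*x - 1 = (x - 1)^5

Eigenvalues and multiplicities (the geometric multiplicity of λ is n − rank(A − λI), which equals the number of Jordan blocks for λ):
  λ = 1: algebraic multiplicity = 5, geometric multiplicity = 3

Determining the block sizes for each eigenvalue:
  λ = 1: with am = 5 and gm = 3, the partition is not yet determined (e.g. several partitions of 5 into 3 parts exist). Let N = A − (1)·I. Computing rank(N^1) = 2, rank(N^2) = 0; the number of blocks of size ≥ j is rank(N^{j−1}) − rank(N^j), giving [3, 2]. So we have 2 block(s) of size 2, 1 block(s) of size 1 → block sizes [2, 2, 1]

Assembling the blocks gives a Jordan form
J =
  [1, 1, 0, 0, 0]
  [0, 1, 0, 0, 0]
  [0, 0, 1, 1, 0]
  [0, 0, 0, 1, 0]
  [0, 0, 0, 0, 1]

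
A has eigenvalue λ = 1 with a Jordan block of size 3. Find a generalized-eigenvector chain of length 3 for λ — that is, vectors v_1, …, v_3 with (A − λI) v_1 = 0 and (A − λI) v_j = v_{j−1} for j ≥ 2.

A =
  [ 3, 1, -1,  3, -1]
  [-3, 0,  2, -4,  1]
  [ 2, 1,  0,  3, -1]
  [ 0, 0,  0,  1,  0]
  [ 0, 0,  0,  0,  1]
A Jordan chain for λ = 1 of length 3:
v_1 = (-1, 1, -1, 0, 0)ᵀ
v_2 = (2, -3, 2, 0, 0)ᵀ
v_3 = (1, 0, 0, 0, 0)ᵀ

Let N = A − (1)·I. We want v_3 with N^3 v_3 = 0 but N^2 v_3 ≠ 0; then v_{j-1} := N · v_j for j = 3, …, 2.

Pick v_3 = (1, 0, 0, 0, 0)ᵀ.
Then v_2 = N · v_3 = (2, -3, 2, 0, 0)ᵀ.
Then v_1 = N · v_2 = (-1, 1, -1, 0, 0)ᵀ.

Sanity check: (A − (1)·I) v_1 = (0, 0, 0, 0, 0)ᵀ = 0. ✓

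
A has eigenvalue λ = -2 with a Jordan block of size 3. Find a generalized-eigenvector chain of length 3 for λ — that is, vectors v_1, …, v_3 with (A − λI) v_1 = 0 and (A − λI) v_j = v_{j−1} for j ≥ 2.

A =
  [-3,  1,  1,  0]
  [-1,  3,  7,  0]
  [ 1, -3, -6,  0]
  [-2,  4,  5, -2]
A Jordan chain for λ = -2 of length 3:
v_1 = (1, 3, -2, 3)ᵀ
v_2 = (-1, -1, 1, -2)ᵀ
v_3 = (1, 0, 0, 0)ᵀ

Let N = A − (-2)·I. We want v_3 with N^3 v_3 = 0 but N^2 v_3 ≠ 0; then v_{j-1} := N · v_j for j = 3, …, 2.

Pick v_3 = (1, 0, 0, 0)ᵀ.
Then v_2 = N · v_3 = (-1, -1, 1, -2)ᵀ.
Then v_1 = N · v_2 = (1, 3, -2, 3)ᵀ.

Sanity check: (A − (-2)·I) v_1 = (0, 0, 0, 0)ᵀ = 0. ✓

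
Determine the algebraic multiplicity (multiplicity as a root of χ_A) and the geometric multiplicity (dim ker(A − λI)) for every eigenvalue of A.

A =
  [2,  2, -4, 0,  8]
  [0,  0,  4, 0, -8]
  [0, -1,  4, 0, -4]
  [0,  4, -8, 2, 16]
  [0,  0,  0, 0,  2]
λ = 2: alg = 5, geom = 4

Step 1 — factor the characteristic polynomial to read off the algebraic multiplicities:
  χ_A(x) = (x - 2)^5

Step 2 — compute geometric multiplicities via the rank-nullity identity g(λ) = n − rank(A − λI):
  rank(A − (2)·I) = 1, so dim ker(A − (2)·I) = n − 1 = 4

Summary:
  λ = 2: algebraic multiplicity = 5, geometric multiplicity = 4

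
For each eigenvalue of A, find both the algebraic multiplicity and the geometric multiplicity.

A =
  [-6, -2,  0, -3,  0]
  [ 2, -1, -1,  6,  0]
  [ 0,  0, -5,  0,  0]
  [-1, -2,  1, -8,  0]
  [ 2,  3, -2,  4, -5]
λ = -5: alg = 5, geom = 2

Step 1 — factor the characteristic polynomial to read off the algebraic multiplicities:
  χ_A(x) = (x + 5)^5

Step 2 — compute geometric multiplicities via the rank-nullity identity g(λ) = n − rank(A − λI):
  rank(A − (-5)·I) = 3, so dim ker(A − (-5)·I) = n − 3 = 2

Summary:
  λ = -5: algebraic multiplicity = 5, geometric multiplicity = 2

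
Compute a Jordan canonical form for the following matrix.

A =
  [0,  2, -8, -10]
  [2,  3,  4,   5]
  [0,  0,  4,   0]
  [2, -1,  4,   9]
J_2(4) ⊕ J_1(4) ⊕ J_1(4)

The characteristic polynomial is
  det(x·I − A) = x^4 - 16*x^3 + 96*x^2 - 256*x + 256 = (x - 4)^4

Eigenvalues and multiplicities (the geometric multiplicity of λ is n − rank(A − λI), which equals the number of Jordan blocks for λ):
  λ = 4: algebraic multiplicity = 4, geometric multiplicity = 3

Determining the block sizes for each eigenvalue:
  λ = 4: 3 blocks summing to 4 forces exactly one block of size 2 and the rest size 1 → block sizes [2, 1, 1]

Assembling the blocks gives a Jordan form
J =
  [4, 1, 0, 0]
  [0, 4, 0, 0]
  [0, 0, 4, 0]
  [0, 0, 0, 4]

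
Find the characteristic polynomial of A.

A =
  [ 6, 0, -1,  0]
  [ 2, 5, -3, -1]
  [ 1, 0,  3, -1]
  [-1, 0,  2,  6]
x^4 - 20*x^3 + 150*x^2 - 500*x + 625

Expanding det(x·I − A) (e.g. by cofactor expansion or by noting that A is similar to its Jordan form J, which has the same characteristic polynomial as A) gives
  χ_A(x) = x^4 - 20*x^3 + 150*x^2 - 500*x + 625
which factors as (x - 5)^4. The eigenvalues (with algebraic multiplicities) are λ = 5 with multiplicity 4.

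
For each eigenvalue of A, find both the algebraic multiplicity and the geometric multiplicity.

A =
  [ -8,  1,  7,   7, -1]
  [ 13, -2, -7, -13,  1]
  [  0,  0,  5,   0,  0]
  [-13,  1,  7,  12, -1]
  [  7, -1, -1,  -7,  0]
λ = -1: alg = 3, geom = 2; λ = 5: alg = 2, geom = 2

Step 1 — factor the characteristic polynomial to read off the algebraic multiplicities:
  χ_A(x) = (x - 5)^2*(x + 1)^3

Step 2 — compute geometric multiplicities via the rank-nullity identity g(λ) = n − rank(A − λI):
  rank(A − (-1)·I) = 3, so dim ker(A − (-1)·I) = n − 3 = 2
  rank(A − (5)·I) = 3, so dim ker(A − (5)·I) = n − 3 = 2

Summary:
  λ = -1: algebraic multiplicity = 3, geometric multiplicity = 2
  λ = 5: algebraic multiplicity = 2, geometric multiplicity = 2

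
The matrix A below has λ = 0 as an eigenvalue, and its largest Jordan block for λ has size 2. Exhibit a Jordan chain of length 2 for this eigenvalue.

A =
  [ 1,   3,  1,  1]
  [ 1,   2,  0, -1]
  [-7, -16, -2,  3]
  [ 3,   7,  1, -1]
A Jordan chain for λ = 0 of length 2:
v_1 = (1, 1, -7, 3)ᵀ
v_2 = (1, 0, 0, 0)ᵀ

Let N = A − (0)·I. We want v_2 with N^2 v_2 = 0 but N^1 v_2 ≠ 0; then v_{j-1} := N · v_j for j = 2, …, 2.

Pick v_2 = (1, 0, 0, 0)ᵀ.
Then v_1 = N · v_2 = (1, 1, -7, 3)ᵀ.

Sanity check: (A − (0)·I) v_1 = (0, 0, 0, 0)ᵀ = 0. ✓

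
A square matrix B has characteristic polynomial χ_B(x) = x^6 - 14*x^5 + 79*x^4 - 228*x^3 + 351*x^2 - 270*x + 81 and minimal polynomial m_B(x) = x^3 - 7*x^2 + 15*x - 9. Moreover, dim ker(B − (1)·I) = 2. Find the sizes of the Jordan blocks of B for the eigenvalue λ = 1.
Block sizes for λ = 1: [1, 1]

Step 1 — from the characteristic polynomial, algebraic multiplicity of λ = 1 is 2. From dim ker(B − (1)·I) = 2, there are exactly 2 Jordan blocks for λ = 1.
Step 2 — from the minimal polynomial, the factor (x − 1) tells us the largest block for λ = 1 has size 1.
Step 3 — with total size 2, 2 blocks, and largest block 1, the block sizes (in nonincreasing order) are [1, 1].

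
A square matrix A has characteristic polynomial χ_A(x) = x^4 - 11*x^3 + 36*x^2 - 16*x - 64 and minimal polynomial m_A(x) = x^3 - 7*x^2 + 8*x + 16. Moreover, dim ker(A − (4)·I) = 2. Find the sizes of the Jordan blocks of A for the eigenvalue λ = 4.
Block sizes for λ = 4: [2, 1]

Step 1 — from the characteristic polynomial, algebraic multiplicity of λ = 4 is 3. From dim ker(A − (4)·I) = 2, there are exactly 2 Jordan blocks for λ = 4.
Step 2 — from the minimal polynomial, the factor (x − 4)^2 tells us the largest block for λ = 4 has size 2.
Step 3 — with total size 3, 2 blocks, and largest block 2, the block sizes (in nonincreasing order) are [2, 1].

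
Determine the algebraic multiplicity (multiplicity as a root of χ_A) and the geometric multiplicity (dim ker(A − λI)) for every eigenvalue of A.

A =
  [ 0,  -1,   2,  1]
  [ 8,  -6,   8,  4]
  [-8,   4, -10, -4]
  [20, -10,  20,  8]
λ = -2: alg = 4, geom = 3

Step 1 — factor the characteristic polynomial to read off the algebraic multiplicities:
  χ_A(x) = (x + 2)^4

Step 2 — compute geometric multiplicities via the rank-nullity identity g(λ) = n − rank(A − λI):
  rank(A − (-2)·I) = 1, so dim ker(A − (-2)·I) = n − 1 = 3

Summary:
  λ = -2: algebraic multiplicity = 4, geometric multiplicity = 3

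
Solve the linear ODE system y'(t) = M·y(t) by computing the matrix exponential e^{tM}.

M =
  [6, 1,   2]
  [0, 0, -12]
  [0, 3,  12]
e^{tM} =
  [exp(6*t), t*exp(6*t), 2*t*exp(6*t)]
  [0, -6*t*exp(6*t) + exp(6*t), -12*t*exp(6*t)]
  [0, 3*t*exp(6*t), 6*t*exp(6*t) + exp(6*t)]

Strategy: write M = P · J · P⁻¹ where J is a Jordan canonical form, so e^{tM} = P · e^{tJ} · P⁻¹, and e^{tJ} can be computed block-by-block.

M has Jordan form
J =
  [6, 1, 0]
  [0, 6, 0]
  [0, 0, 6]
(up to reordering of blocks).

Per-block formulas:
  For a 1×1 block at λ = 6: exp(t · [6]) = [e^(6t)].
  For a 2×2 Jordan block J_2(6): exp(t · J_2(6)) = e^(6t)·(I + t·N), where N is the 2×2 nilpotent shift.

After assembling e^{tJ} and conjugating by P, we get:

e^{tM} =
  [exp(6*t), t*exp(6*t), 2*t*exp(6*t)]
  [0, -6*t*exp(6*t) + exp(6*t), -12*t*exp(6*t)]
  [0, 3*t*exp(6*t), 6*t*exp(6*t) + exp(6*t)]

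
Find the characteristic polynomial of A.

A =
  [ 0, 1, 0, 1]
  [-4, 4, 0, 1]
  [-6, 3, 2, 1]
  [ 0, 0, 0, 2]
x^4 - 8*x^3 + 24*x^2 - 32*x + 16

Expanding det(x·I − A) (e.g. by cofactor expansion or by noting that A is similar to its Jordan form J, which has the same characteristic polynomial as A) gives
  χ_A(x) = x^4 - 8*x^3 + 24*x^2 - 32*x + 16
which factors as (x - 2)^4. The eigenvalues (with algebraic multiplicities) are λ = 2 with multiplicity 4.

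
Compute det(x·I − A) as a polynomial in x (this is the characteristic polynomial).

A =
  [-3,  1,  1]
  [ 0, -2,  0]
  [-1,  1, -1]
x^3 + 6*x^2 + 12*x + 8

Expanding det(x·I − A) (e.g. by cofactor expansion or by noting that A is similar to its Jordan form J, which has the same characteristic polynomial as A) gives
  χ_A(x) = x^3 + 6*x^2 + 12*x + 8
which factors as (x + 2)^3. The eigenvalues (with algebraic multiplicities) are λ = -2 with multiplicity 3.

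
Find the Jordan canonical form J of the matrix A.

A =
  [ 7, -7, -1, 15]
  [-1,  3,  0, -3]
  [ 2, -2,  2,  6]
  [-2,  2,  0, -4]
J_3(2) ⊕ J_1(2)

The characteristic polynomial is
  det(x·I − A) = x^4 - 8*x^3 + 24*x^2 - 32*x + 16 = (x - 2)^4

Eigenvalues and multiplicities (the geometric multiplicity of λ is n − rank(A − λI), which equals the number of Jordan blocks for λ):
  λ = 2: algebraic multiplicity = 4, geometric multiplicity = 2

Determining the block sizes for each eigenvalue:
  λ = 2: with am = 4 and gm = 2, the partition is not yet determined (e.g. several partitions of 4 into 2 parts exist). Let N = A − (2)·I. Computing rank(N^1) = 2, rank(N^2) = 1, rank(N^3) = 0; the number of blocks of size ≥ j is rank(N^{j−1}) − rank(N^j), giving [2, 1, 1]. So we have 1 block(s) of size 3, 1 block(s) of size 1 → block sizes [3, 1]

Assembling the blocks gives a Jordan form
J =
  [2, 1, 0, 0]
  [0, 2, 1, 0]
  [0, 0, 2, 0]
  [0, 0, 0, 2]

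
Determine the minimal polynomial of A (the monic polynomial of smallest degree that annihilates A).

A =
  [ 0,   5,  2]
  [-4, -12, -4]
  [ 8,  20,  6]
x^2 + 4*x + 4

The characteristic polynomial is χ_A(x) = (x + 2)^3, so the eigenvalues are known. The minimal polynomial is
  m_A(x) = Π_λ (x − λ)^{k_λ}
where k_λ is the size of the *largest* Jordan block for λ (equivalently, the smallest k with (A − λI)^k v = 0 for every generalised eigenvector v of λ).

  λ = -2: largest Jordan block has size 2, contributing (x + 2)^2

So m_A(x) = (x + 2)^2 = x^2 + 4*x + 4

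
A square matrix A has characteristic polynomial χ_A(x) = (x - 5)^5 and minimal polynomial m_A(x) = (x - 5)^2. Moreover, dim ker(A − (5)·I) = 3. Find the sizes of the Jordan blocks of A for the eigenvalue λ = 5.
Block sizes for λ = 5: [2, 2, 1]

Step 1 — from the characteristic polynomial, algebraic multiplicity of λ = 5 is 5. From dim ker(A − (5)·I) = 3, there are exactly 3 Jordan blocks for λ = 5.
Step 2 — from the minimal polynomial, the factor (x − 5)^2 tells us the largest block for λ = 5 has size 2.
Step 3 — with total size 5, 3 blocks, and largest block 2, the block sizes (in nonincreasing order) are [2, 2, 1].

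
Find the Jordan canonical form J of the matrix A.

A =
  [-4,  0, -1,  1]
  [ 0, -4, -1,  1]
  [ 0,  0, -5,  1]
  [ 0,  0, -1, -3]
J_2(-4) ⊕ J_1(-4) ⊕ J_1(-4)

The characteristic polynomial is
  det(x·I − A) = x^4 + 16*x^3 + 96*x^2 + 256*x + 256 = (x + 4)^4

Eigenvalues and multiplicities (the geometric multiplicity of λ is n − rank(A − λI), which equals the number of Jordan blocks for λ):
  λ = -4: algebraic multiplicity = 4, geometric multiplicity = 3

Determining the block sizes for each eigenvalue:
  λ = -4: 3 blocks summing to 4 forces exactly one block of size 2 and the rest size 1 → block sizes [2, 1, 1]

Assembling the blocks gives a Jordan form
J =
  [-4,  1,  0,  0]
  [ 0, -4,  0,  0]
  [ 0,  0, -4,  0]
  [ 0,  0,  0, -4]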